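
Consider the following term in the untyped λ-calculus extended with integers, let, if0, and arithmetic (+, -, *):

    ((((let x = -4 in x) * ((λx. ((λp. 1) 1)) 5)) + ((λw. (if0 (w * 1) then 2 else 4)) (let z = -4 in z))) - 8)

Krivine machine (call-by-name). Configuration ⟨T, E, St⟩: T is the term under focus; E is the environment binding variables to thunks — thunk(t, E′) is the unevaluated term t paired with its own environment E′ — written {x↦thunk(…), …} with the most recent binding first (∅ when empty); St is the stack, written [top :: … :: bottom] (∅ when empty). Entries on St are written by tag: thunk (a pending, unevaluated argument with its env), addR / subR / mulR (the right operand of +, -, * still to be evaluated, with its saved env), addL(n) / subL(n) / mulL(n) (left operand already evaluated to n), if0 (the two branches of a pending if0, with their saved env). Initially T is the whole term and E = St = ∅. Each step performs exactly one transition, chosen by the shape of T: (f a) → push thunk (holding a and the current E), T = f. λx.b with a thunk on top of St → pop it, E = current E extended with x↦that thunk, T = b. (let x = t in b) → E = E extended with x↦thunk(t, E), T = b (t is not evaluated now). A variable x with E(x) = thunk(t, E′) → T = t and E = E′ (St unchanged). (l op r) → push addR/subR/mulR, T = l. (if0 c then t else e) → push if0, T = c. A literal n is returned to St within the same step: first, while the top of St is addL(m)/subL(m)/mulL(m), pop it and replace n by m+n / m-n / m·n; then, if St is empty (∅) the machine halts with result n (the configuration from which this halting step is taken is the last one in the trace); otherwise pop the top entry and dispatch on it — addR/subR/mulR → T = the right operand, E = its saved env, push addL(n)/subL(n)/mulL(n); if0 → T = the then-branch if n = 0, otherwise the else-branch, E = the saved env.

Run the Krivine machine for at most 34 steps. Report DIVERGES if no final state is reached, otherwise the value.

t=0: ⟨T=((((let x = -4 in x) * ((λx. ((λp. 1) 1)) 5)) + ((λw. (if0 (w * 1) then 2 else 4)) (let z = -4 in z))) - 8); E=∅; St=∅⟩
t=1: ⟨T=(((let x = -4 in x) * ((λx. ((λp. 1) 1)) 5)) + ((λw. (if0 (w * 1) then 2 else 4)) (let z = -4 in z))); E=∅; St=[subR]⟩
t=2: ⟨T=((let x = -4 in x) * ((λx. ((λp. 1) 1)) 5)); E=∅; St=[addR :: subR]⟩
t=3: ⟨T=(let x = -4 in x); E=∅; St=[mulR :: addR :: subR]⟩
t=4: ⟨T=x; E={x↦thunk(-4, ∅)}; St=[mulR :: addR :: subR]⟩
t=5: ⟨T=-4; E=∅; St=[mulR :: addR :: subR]⟩
t=6: ⟨T=((λx. ((λp. 1) 1)) 5); E=∅; St=[mulL(-4) :: addR :: subR]⟩
t=7: ⟨T=(λx. ((λp. 1) 1)); E=∅; St=[thunk :: mulL(-4) :: addR :: subR]⟩
t=8: ⟨T=((λp. 1) 1); E={x↦thunk(5, ∅)}; St=[mulL(-4) :: addR :: subR]⟩
t=9: ⟨T=(λp. 1); E={x↦thunk(5, ∅)}; St=[thunk :: mulL(-4) :: addR :: subR]⟩
t=10: ⟨T=1; E={p↦thunk(1, {x↦thunk(5, ∅)}), x↦thunk(5, ∅)}; St=[mulL(-4) :: addR :: subR]⟩
t=11: ⟨T=((λw. (if0 (w * 1) then 2 else 4)) (let z = -4 in z)); E=∅; St=[addL(-4) :: subR]⟩
t=12: ⟨T=(λw. (if0 (w * 1) then 2 else 4)); E=∅; St=[thunk :: addL(-4) :: subR]⟩
t=13: ⟨T=(if0 (w * 1) then 2 else 4); E={w↦thunk((let z = -4 in z), ∅)}; St=[addL(-4) :: subR]⟩
t=14: ⟨T=(w * 1); E={w↦thunk((let z = -4 in z), ∅)}; St=[if0 :: addL(-4) :: subR]⟩
t=15: ⟨T=w; E={w↦thunk((let z = -4 in z), ∅)}; St=[mulR :: if0 :: addL(-4) :: subR]⟩
t=16: ⟨T=(let z = -4 in z); E=∅; St=[mulR :: if0 :: addL(-4) :: subR]⟩
t=17: ⟨T=z; E={z↦thunk(-4, ∅)}; St=[mulR :: if0 :: addL(-4) :: subR]⟩
t=18: ⟨T=-4; E=∅; St=[mulR :: if0 :: addL(-4) :: subR]⟩
t=19: ⟨T=1; E={w↦thunk((let z = -4 in z), ∅)}; St=[mulL(-4) :: if0 :: addL(-4) :: subR]⟩
t=20: ⟨T=4; E={w↦thunk((let z = -4 in z), ∅)}; St=[addL(-4) :: subR]⟩
t=21: ⟨T=8; E=∅; St=[subL(0)]⟩
→ final value -8

Answer: -8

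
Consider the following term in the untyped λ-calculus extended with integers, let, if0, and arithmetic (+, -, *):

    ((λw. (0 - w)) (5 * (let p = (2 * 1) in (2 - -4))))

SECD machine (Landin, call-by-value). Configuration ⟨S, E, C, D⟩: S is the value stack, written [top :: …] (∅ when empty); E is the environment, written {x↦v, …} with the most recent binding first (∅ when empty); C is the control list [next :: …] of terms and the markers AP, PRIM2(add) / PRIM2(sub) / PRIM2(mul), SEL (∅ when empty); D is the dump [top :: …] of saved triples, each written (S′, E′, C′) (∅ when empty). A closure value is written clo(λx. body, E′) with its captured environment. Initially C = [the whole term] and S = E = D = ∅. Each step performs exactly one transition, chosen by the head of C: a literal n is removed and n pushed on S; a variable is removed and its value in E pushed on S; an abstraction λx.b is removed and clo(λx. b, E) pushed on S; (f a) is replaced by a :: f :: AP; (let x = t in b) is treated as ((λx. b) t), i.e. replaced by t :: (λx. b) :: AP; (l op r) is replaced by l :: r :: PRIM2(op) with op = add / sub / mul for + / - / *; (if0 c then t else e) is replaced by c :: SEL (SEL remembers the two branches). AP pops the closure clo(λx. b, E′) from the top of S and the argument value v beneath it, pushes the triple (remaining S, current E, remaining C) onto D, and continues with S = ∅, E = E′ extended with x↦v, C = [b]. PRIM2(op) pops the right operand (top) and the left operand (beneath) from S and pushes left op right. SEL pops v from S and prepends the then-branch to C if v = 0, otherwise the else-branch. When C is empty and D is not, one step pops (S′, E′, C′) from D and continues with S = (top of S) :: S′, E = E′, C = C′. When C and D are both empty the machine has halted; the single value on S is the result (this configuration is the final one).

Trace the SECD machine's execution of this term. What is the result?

step 0: <S=∅, E=∅, C=[((λw. (0 - w)) (5 * (let p = (2 * 1) in (2 - -4))))], D=∅>
step 1: <S=∅, E=∅, C=[(5 * (let p = (2 * 1) in (2 - -4))) :: (λw. (0 - w)) :: AP], D=∅>
step 2: <S=∅, E=∅, C=[5 :: (let p = (2 * 1) in (2 - -4)) :: PRIM2(mul) :: (λw. (0 - w)) :: AP], D=∅>
step 3: <S=[5], E=∅, C=[(let p = (2 * 1) in (2 - -4)) :: PRIM2(mul) :: (λw. (0 - w)) :: AP], D=∅>
step 4: <S=[5], E=∅, C=[(2 * 1) :: (λp. (2 - -4)) :: AP :: PRIM2(mul) :: (λw. (0 - w)) :: AP], D=∅>
step 5: <S=[5], E=∅, C=[2 :: 1 :: PRIM2(mul) :: (λp. (2 - -4)) :: AP :: PRIM2(mul) :: (λw. (0 - w)) :: AP], D=∅>
step 6: <S=[2 :: 5], E=∅, C=[1 :: PRIM2(mul) :: (λp. (2 - -4)) :: AP :: PRIM2(mul) :: (λw. (0 - w)) :: AP], D=∅>
step 7: <S=[1 :: 2 :: 5], E=∅, C=[PRIM2(mul) :: (λp. (2 - -4)) :: AP :: PRIM2(mul) :: (λw. (0 - w)) :: AP], D=∅>
step 8: <S=[2 :: 5], E=∅, C=[(λp. (2 - -4)) :: AP :: PRIM2(mul) :: (λw. (0 - w)) :: AP], D=∅>
step 9: <S=[clo(λp. (2 - -4), ∅) :: 2 :: 5], E=∅, C=[AP :: PRIM2(mul) :: (λw. (0 - w)) :: AP], D=∅>
step 10: <S=∅, E={p↦2}, C=[(2 - -4)], D=[([5], ∅, [PRIM2(mul) :: (λw. (0 - w)) :: AP])]>
step 11: <S=∅, E={p↦2}, C=[2 :: -4 :: PRIM2(sub)], D=[([5], ∅, [PRIM2(mul) :: (λw. (0 - w)) :: AP])]>
step 12: <S=[2], E={p↦2}, C=[-4 :: PRIM2(sub)], D=[([5], ∅, [PRIM2(mul) :: (λw. (0 - w)) :: AP])]>
step 13: <S=[-4 :: 2], E={p↦2}, C=[PRIM2(sub)], D=[([5], ∅, [PRIM2(mul) :: (λw. (0 - w)) :: AP])]>
step 14: <S=[6], E={p↦2}, C=∅, D=[([5], ∅, [PRIM2(mul) :: (λw. (0 - w)) :: AP])]>
step 15: <S=[6 :: 5], E=∅, C=[PRIM2(mul) :: (λw. (0 - w)) :: AP], D=∅>
step 16: <S=[30], E=∅, C=[(λw. (0 - w)) :: AP], D=∅>
step 17: <S=[clo(λw. (0 - w), ∅) :: 30], E=∅, C=[AP], D=∅>
step 18: <S=∅, E={w↦30}, C=[(0 - w)], D=[(∅, ∅, ∅)]>
step 19: <S=∅, E={w↦30}, C=[0 :: w :: PRIM2(sub)], D=[(∅, ∅, ∅)]>
step 20: <S=[0], E={w↦30}, C=[w :: PRIM2(sub)], D=[(∅, ∅, ∅)]>
step 21: <S=[30 :: 0], E={w↦30}, C=[PRIM2(sub)], D=[(∅, ∅, ∅)]>
step 22: <S=[-30], E={w↦30}, C=∅, D=[(∅, ∅, ∅)]>
step 23: <S=[-30], E=∅, C=∅, D=∅>
→ final value -30

Answer: -30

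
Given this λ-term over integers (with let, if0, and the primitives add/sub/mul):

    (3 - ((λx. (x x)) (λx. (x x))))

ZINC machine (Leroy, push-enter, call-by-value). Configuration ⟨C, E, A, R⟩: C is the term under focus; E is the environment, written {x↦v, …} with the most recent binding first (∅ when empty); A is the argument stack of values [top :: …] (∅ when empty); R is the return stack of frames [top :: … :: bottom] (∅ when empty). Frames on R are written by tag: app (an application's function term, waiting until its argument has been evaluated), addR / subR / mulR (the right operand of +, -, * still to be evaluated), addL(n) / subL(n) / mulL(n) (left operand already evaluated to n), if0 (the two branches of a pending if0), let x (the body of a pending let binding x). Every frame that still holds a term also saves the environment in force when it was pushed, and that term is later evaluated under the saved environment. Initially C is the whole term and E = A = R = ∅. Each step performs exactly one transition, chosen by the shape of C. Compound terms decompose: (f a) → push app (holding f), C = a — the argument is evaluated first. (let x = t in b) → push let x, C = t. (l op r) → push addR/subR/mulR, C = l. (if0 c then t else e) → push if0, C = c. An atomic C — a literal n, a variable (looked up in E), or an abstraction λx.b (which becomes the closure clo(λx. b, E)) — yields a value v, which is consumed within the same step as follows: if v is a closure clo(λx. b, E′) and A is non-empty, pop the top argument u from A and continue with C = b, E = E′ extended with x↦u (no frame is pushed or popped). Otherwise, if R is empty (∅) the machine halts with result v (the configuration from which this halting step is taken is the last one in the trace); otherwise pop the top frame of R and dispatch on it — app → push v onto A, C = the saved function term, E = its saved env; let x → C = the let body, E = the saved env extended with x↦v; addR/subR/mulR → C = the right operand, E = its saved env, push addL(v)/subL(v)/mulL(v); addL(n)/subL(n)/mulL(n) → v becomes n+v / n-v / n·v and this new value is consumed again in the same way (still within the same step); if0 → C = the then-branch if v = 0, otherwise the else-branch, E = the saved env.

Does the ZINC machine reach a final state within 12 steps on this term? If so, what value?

Answer: DIVERGES (no final state within 12 steps)

Machine steps:
0. [C=(3 - ((λx. (x x)) (λx. (x x)))) | E=∅ | A=∅ | R=∅]
1. [C=3 | E=∅ | A=∅ | R=[subR]]
2. [C=((λx. (x x)) (λx. (x x))) | E=∅ | A=∅ | R=[subL(3)]]
3. [C=(λx. (x x)) | E=∅ | A=∅ | R=[app :: subL(3)]]
4. [C=(λx. (x x)) | E=∅ | A=[clo(λx. (x x), ∅)] | R=[subL(3)]]
5. [C=(x x) | E={x↦clo(λx. (x x), ∅)} | A=∅ | R=[subL(3)]]
6. [C=x | E={x↦clo(λx. (x x), ∅)} | A=∅ | R=[app :: subL(3)]]
7. [C=x | E={x↦clo(λx. (x x), ∅)} | A=[clo(λx. (x x), ∅)] | R=[subL(3)]]
… configuration repeats with period 3 (steps 5–7 recur indefinitely) …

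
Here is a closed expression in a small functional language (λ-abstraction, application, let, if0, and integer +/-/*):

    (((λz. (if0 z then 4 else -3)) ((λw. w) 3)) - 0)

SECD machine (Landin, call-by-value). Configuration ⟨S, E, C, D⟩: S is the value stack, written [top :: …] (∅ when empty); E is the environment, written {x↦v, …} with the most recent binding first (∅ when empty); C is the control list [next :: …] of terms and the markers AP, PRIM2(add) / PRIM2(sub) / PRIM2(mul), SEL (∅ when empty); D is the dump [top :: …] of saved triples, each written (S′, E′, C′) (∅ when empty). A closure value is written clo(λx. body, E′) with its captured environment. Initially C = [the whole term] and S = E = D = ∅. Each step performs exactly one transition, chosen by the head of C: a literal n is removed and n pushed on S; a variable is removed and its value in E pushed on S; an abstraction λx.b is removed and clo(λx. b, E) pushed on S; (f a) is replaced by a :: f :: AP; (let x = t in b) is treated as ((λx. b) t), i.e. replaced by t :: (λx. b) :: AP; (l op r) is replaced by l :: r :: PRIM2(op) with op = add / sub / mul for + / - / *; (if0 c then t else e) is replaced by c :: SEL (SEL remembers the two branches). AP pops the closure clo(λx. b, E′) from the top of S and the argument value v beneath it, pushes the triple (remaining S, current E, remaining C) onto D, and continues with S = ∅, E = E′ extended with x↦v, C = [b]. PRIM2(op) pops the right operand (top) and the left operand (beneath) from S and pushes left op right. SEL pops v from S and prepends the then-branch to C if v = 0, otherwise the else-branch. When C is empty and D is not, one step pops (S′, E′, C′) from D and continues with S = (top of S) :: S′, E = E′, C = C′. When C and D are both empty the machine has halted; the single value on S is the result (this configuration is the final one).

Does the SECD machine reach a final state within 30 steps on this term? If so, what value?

[0] ⟨S=∅; E=∅; C=[(((λz. (if0 z then 4 else -3)) ((λw. w) 3)) - 0)]; D=∅⟩
[1] ⟨S=∅; E=∅; C=[((λz. (if0 z then 4 else -3)) ((λw. w) 3)) :: 0 :: PRIM2(sub)]; D=∅⟩
[2] ⟨S=∅; E=∅; C=[((λw. w) 3) :: (λz. (if0 z then 4 else -3)) :: AP :: 0 :: PRIM2(sub)]; D=∅⟩
[3] ⟨S=∅; E=∅; C=[3 :: (λw. w) :: AP :: (λz. (if0 z then 4 else -3)) :: AP :: 0 :: PRIM2(sub)]; D=∅⟩
[4] ⟨S=[3]; E=∅; C=[(λw. w) :: AP :: (λz. (if0 z then 4 else -3)) :: AP :: 0 :: PRIM2(sub)]; D=∅⟩
[5] ⟨S=[clo(λw. w, ∅) :: 3]; E=∅; C=[AP :: (λz. (if0 z then 4 else -3)) :: AP :: 0 :: PRIM2(sub)]; D=∅⟩
[6] ⟨S=∅; E={w↦3}; C=[w]; D=[(∅, ∅, [(λz. (if0 z then 4 else -3)) :: AP :: 0 :: PRIM2(sub)])]⟩
[7] ⟨S=[3]; E={w↦3}; C=∅; D=[(∅, ∅, [(λz. (if0 z then 4 else -3)) :: AP :: 0 :: PRIM2(sub)])]⟩
[8] ⟨S=[3]; E=∅; C=[(λz. (if0 z then 4 else -3)) :: AP :: 0 :: PRIM2(sub)]; D=∅⟩
[9] ⟨S=[clo(λz. (if0 z then 4 else -3), ∅) :: 3]; E=∅; C=[AP :: 0 :: PRIM2(sub)]; D=∅⟩
[10] ⟨S=∅; E={z↦3}; C=[(if0 z then 4 else -3)]; D=[(∅, ∅, [0 :: PRIM2(sub)])]⟩
[11] ⟨S=∅; E={z↦3}; C=[z :: SEL]; D=[(∅, ∅, [0 :: PRIM2(sub)])]⟩
[12] ⟨S=[3]; E={z↦3}; C=[SEL]; D=[(∅, ∅, [0 :: PRIM2(sub)])]⟩
[13] ⟨S=∅; E={z↦3}; C=[-3]; D=[(∅, ∅, [0 :: PRIM2(sub)])]⟩
[14] ⟨S=[-3]; E={z↦3}; C=∅; D=[(∅, ∅, [0 :: PRIM2(sub)])]⟩
[15] ⟨S=[-3]; E=∅; C=[0 :: PRIM2(sub)]; D=∅⟩
[16] ⟨S=[0 :: -3]; E=∅; C=[PRIM2(sub)]; D=∅⟩
[17] ⟨S=[-3]; E=∅; C=∅; D=∅⟩
→ final value -3

Answer: -3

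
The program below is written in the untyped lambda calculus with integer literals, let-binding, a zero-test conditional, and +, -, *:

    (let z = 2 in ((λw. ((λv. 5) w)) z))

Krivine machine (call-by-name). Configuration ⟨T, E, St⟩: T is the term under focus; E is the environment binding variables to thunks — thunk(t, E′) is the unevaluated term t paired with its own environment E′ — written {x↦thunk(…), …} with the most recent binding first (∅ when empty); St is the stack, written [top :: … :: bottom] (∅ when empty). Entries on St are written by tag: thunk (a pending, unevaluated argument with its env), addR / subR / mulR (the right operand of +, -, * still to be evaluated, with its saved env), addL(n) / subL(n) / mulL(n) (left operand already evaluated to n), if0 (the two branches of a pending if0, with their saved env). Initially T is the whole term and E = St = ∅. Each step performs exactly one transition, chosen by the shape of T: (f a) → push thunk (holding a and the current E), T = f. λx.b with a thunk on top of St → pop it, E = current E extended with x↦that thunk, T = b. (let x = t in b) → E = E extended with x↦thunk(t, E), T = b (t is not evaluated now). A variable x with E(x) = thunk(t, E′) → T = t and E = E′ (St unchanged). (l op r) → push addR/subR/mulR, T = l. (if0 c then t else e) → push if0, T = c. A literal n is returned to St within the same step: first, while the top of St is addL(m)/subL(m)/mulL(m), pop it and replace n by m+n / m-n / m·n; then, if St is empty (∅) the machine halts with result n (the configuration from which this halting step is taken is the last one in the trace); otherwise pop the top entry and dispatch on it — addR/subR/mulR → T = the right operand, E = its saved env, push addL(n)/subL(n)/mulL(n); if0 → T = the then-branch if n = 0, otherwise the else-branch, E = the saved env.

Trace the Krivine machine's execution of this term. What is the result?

Answer: 5

Derivation:
t=0: [T=(let z = 2 in ((λw. ((λv. 5) w)) z)) | E=∅ | St=∅]
t=1: [T=((λw. ((λv. 5) w)) z) | E={z↦thunk(2, ∅)} | St=∅]
t=2: [T=(λw. ((λv. 5) w)) | E={z↦thunk(2, ∅)} | St=[thunk]]
t=3: [T=((λv. 5) w) | E={w↦thunk(z, {z↦thunk(2, ∅)}), z↦thunk(2, ∅)} | St=∅]
t=4: [T=(λv. 5) | E={w↦thunk(z, {z↦thunk(2, ∅)}), z↦thunk(2, ∅)} | St=[thunk]]
t=5: [T=5 | E={v↦thunk(w, {w↦thunk(z, {z↦thunk(2, ∅)}), z↦thunk(2, ∅)}), w↦thunk(z, {z↦thunk(2, ∅)}), z↦thunk(2, ∅)} | St=∅]
→ final value 5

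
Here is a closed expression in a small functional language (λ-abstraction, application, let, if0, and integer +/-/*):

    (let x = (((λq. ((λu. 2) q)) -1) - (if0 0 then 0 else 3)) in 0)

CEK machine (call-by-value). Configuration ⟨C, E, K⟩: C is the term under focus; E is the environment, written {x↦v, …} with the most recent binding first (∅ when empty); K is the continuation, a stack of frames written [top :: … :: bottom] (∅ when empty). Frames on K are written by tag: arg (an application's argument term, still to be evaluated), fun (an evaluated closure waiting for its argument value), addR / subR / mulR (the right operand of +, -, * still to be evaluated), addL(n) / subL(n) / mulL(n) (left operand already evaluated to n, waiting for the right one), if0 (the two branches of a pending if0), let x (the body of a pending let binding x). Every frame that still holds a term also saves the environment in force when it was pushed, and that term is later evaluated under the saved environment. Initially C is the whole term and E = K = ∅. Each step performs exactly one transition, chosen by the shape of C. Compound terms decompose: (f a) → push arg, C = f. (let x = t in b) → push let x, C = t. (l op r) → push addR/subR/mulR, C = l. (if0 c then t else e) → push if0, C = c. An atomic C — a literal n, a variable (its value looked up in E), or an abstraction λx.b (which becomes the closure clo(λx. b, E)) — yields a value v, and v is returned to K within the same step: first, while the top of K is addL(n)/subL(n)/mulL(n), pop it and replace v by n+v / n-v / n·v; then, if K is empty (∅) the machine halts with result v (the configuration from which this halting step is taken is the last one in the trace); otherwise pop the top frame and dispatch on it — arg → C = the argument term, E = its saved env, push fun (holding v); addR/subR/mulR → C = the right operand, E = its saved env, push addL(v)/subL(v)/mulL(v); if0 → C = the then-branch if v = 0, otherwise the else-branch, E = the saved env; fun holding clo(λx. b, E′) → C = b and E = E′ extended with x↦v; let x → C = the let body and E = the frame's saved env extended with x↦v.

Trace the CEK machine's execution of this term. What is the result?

Answer: 0

Derivation:
step 0: ⟨C=(let x = (((λq. ((λu. 2) q)) -1) - (if0 0 then 0 else 3)) in 0); E=∅; K=∅⟩
step 1: ⟨C=(((λq. ((λu. 2) q)) -1) - (if0 0 then 0 else 3)); E=∅; K=[let x]⟩
step 2: ⟨C=((λq. ((λu. 2) q)) -1); E=∅; K=[subR :: let x]⟩
step 3: ⟨C=(λq. ((λu. 2) q)); E=∅; K=[arg :: subR :: let x]⟩
step 4: ⟨C=-1; E=∅; K=[fun :: subR :: let x]⟩
step 5: ⟨C=((λu. 2) q); E={q↦-1}; K=[subR :: let x]⟩
step 6: ⟨C=(λu. 2); E={q↦-1}; K=[arg :: subR :: let x]⟩
step 7: ⟨C=q; E={q↦-1}; K=[fun :: subR :: let x]⟩
step 8: ⟨C=2; E={u↦-1, q↦-1}; K=[subR :: let x]⟩
step 9: ⟨C=(if0 0 then 0 else 3); E=∅; K=[subL(2) :: let x]⟩
step 10: ⟨C=0; E=∅; K=[if0 :: subL(2) :: let x]⟩
step 11: ⟨C=0; E=∅; K=[subL(2) :: let x]⟩
step 12: ⟨C=0; E={x↦2}; K=∅⟩
→ final value 0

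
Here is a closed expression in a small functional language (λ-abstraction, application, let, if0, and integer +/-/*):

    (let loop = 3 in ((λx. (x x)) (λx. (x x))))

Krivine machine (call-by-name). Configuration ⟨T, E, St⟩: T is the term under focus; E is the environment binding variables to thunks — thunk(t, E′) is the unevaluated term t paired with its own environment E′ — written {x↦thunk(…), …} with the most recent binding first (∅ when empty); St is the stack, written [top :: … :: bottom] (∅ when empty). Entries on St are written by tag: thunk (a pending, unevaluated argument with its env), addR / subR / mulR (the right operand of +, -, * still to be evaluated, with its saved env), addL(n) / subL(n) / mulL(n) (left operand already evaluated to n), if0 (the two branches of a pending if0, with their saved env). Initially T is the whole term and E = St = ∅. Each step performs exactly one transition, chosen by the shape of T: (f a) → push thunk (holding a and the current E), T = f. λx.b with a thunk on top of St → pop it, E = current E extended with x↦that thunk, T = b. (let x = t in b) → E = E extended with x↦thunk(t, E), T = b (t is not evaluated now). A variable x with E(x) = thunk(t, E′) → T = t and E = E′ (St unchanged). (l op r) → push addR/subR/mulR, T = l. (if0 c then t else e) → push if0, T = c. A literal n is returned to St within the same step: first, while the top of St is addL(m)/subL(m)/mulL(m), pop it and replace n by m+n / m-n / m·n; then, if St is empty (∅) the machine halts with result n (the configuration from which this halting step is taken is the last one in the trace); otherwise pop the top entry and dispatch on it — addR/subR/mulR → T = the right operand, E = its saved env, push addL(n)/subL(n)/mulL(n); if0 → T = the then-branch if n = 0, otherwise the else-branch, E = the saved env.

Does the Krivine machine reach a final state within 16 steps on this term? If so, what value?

[0] [T=(let loop = 3 in ((λx. (x x)) (λx. (x x)))) | E=∅ | St=∅]
[1] [T=((λx. (x x)) (λx. (x x))) | E={loop↦thunk(3, ∅)} | St=∅]
[2] [T=(λx. (x x)) | E={loop↦thunk(3, ∅)} | St=[thunk]]
[3] [T=(x x) | E={x↦thunk((λx. (x x)), {loop↦thunk(3, ∅)}), loop↦thunk(3, ∅)} | St=∅]
[4] [T=x | E={x↦thunk((λx. (x x)), {loop↦thunk(3, ∅)}), loop↦thunk(3, ∅)} | St=[thunk]]
[5] [T=(λx. (x x)) | E={loop↦thunk(3, ∅)} | St=[thunk]]
[6] [T=(x x) | E={x↦thunk(x, {x↦thunk((λx. (x x)), {loop↦thunk(3, ∅)}), loop↦thunk(3, ∅)}), loop↦thunk(3, ∅)} | St=∅]
[7] [T=x | E={x↦thunk(x, {x↦thunk((λx. (x x)), {loop↦thunk(3, ∅)}), loop↦thunk(3, ∅)}), loop↦thunk(3, ∅)} | St=[thunk]]
[8] [T=x | E={x↦thunk((λx. (x x)), {loop↦thunk(3, ∅)}), loop↦thunk(3, ∅)} | St=[thunk]]
[9] [T=(λx. (x x)) | E={loop↦thunk(3, ∅)} | St=[thunk]]
[10] [T=(x x) | E={x↦thunk(x, {x↦thunk(x, {x↦thunk((λx. (x x)), {loop↦thunk(3, ∅)}), loop↦thunk(3, ∅)}), loop↦thunk(3, ∅)}), loop↦thunk(3, ∅)} | St=∅]
[11] [T=x | E={x↦thunk(x, {x↦thunk(x, {x↦thunk((λx. (x x)), {loop↦thunk(3, ∅)}), loop↦thunk(3, ∅)}), loop↦thunk(3, ∅)}), loop↦thunk(3, ∅)} | St=[thunk]]
[12] [T=x | E={x↦thunk(x, {x↦thunk((λx. (x x)), {loop↦thunk(3, ∅)}), loop↦thunk(3, ∅)}), loop↦thunk(3, ∅)} | St=[thunk]]
[13] [T=x | E={x↦thunk((λx. (x x)), {loop↦thunk(3, ∅)}), loop↦thunk(3, ∅)} | St=[thunk]]
[14] [T=(λx. (x x)) | E={loop↦thunk(3, ∅)} | St=[thunk]]
[15] [T=(x x) | E={x↦thunk(x, {x↦thunk(x, {x↦thunk(x, {x↦thunk((λx. (x x)), {loop↦thunk(3, ∅)}), loop↦thunk(3, ∅)}), loop↦thunk(3, ∅)}), loop↦thunk(3, ∅)}), loop↦thunk(3, ∅)} | St=∅]
[16] [T=x | E={x↦thunk(x, {x↦thunk(x, {x↦thunk(x, {x↦thunk((λx. (x x)), {loop↦thunk(3, ∅)}), loop↦thunk(3, ∅)}), loop↦thunk(3, ∅)}), loop↦thunk(3, ∅)}), loop↦thunk(3, ∅)} | St=[thunk]]
→ 16 transitions taken and the configuration is still not final: no result within 16 steps

Answer: DIVERGES (no final state within 16 steps)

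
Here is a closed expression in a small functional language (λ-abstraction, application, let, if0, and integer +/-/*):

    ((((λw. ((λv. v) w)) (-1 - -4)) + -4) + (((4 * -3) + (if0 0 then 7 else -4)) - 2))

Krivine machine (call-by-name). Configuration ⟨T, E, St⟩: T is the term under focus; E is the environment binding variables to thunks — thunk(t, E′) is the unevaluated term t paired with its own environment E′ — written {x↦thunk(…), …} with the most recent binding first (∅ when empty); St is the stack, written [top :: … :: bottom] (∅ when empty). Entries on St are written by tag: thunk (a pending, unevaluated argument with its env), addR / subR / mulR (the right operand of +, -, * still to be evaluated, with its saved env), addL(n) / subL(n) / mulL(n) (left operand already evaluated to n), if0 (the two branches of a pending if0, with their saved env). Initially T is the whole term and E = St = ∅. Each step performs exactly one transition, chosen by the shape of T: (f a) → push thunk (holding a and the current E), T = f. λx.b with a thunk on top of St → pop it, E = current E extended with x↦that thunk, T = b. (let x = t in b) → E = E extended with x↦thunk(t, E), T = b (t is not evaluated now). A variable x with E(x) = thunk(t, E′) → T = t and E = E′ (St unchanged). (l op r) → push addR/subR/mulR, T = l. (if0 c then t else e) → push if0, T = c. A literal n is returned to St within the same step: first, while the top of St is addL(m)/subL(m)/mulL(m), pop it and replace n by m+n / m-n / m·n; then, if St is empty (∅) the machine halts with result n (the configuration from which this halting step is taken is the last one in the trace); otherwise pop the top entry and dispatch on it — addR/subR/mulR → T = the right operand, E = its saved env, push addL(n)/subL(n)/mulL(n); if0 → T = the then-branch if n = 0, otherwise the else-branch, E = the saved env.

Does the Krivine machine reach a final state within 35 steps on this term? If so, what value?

Answer: -8

Machine steps:
[0] <T=((((λw. ((λv. v) w)) (-1 - -4)) + -4) + (((4 * -3) + (if0 0 then 7 else -4)) - 2)), E=∅, St=∅>
[1] <T=(((λw. ((λv. v) w)) (-1 - -4)) + -4), E=∅, St=[addR]>
[2] <T=((λw. ((λv. v) w)) (-1 - -4)), E=∅, St=[addR :: addR]>
[3] <T=(λw. ((λv. v) w)), E=∅, St=[thunk :: addR :: addR]>
[4] <T=((λv. v) w), E={w↦thunk((-1 - -4), ∅)}, St=[addR :: addR]>
[5] <T=(λv. v), E={w↦thunk((-1 - -4), ∅)}, St=[thunk :: addR :: addR]>
[6] <T=v, E={v↦thunk(w, {w↦thunk((-1 - -4), ∅)}), w↦thunk((-1 - -4), ∅)}, St=[addR :: addR]>
[7] <T=w, E={w↦thunk((-1 - -4), ∅)}, St=[addR :: addR]>
[8] <T=(-1 - -4), E=∅, St=[addR :: addR]>
[9] <T=-1, E=∅, St=[subR :: addR :: addR]>
[10] <T=-4, E=∅, St=[subL(-1) :: addR :: addR]>
[11] <T=-4, E=∅, St=[addL(3) :: addR]>
[12] <T=(((4 * -3) + (if0 0 then 7 else -4)) - 2), E=∅, St=[addL(-1)]>
[13] <T=((4 * -3) + (if0 0 then 7 else -4)), E=∅, St=[subR :: addL(-1)]>
[14] <T=(4 * -3), E=∅, St=[addR :: subR :: addL(-1)]>
[15] <T=4, E=∅, St=[mulR :: addR :: subR :: addL(-1)]>
[16] <T=-3, E=∅, St=[mulL(4) :: addR :: subR :: addL(-1)]>
[17] <T=(if0 0 then 7 else -4), E=∅, St=[addL(-12) :: subR :: addL(-1)]>
[18] <T=0, E=∅, St=[if0 :: addL(-12) :: subR :: addL(-1)]>
[19] <T=7, E=∅, St=[addL(-12) :: subR :: addL(-1)]>
[20] <T=2, E=∅, St=[subL(-5) :: addL(-1)]>
→ final value -8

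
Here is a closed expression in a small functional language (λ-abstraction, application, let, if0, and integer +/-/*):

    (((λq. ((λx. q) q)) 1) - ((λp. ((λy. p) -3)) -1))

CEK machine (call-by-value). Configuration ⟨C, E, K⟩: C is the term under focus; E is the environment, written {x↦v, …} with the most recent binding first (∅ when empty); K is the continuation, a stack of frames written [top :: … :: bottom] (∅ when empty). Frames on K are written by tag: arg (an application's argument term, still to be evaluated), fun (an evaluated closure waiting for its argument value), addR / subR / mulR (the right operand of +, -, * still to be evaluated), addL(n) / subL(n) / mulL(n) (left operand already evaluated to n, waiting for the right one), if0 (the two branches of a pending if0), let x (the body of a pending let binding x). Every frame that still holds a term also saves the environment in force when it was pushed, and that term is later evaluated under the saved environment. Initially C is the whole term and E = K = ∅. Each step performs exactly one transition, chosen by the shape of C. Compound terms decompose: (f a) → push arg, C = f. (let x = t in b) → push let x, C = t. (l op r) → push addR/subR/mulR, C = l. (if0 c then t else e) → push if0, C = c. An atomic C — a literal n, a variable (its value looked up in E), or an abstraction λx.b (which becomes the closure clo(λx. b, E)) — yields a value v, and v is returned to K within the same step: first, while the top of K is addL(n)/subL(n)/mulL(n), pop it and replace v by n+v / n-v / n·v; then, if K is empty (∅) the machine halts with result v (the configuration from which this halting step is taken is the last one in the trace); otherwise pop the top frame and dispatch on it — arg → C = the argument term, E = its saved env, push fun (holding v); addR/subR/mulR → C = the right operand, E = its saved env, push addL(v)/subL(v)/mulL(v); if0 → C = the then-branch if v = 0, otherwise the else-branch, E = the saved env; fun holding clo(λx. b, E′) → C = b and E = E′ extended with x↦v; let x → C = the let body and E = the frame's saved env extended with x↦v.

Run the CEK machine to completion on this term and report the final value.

Answer: 2

Execution trace:
0. ⟨C=(((λq. ((λx. q) q)) 1) - ((λp. ((λy. p) -3)) -1)); E=∅; K=∅⟩
1. ⟨C=((λq. ((λx. q) q)) 1); E=∅; K=[subR]⟩
2. ⟨C=(λq. ((λx. q) q)); E=∅; K=[arg :: subR]⟩
3. ⟨C=1; E=∅; K=[fun :: subR]⟩
4. ⟨C=((λx. q) q); E={q↦1}; K=[subR]⟩
5. ⟨C=(λx. q); E={q↦1}; K=[arg :: subR]⟩
6. ⟨C=q; E={q↦1}; K=[fun :: subR]⟩
7. ⟨C=q; E={x↦1, q↦1}; K=[subR]⟩
8. ⟨C=((λp. ((λy. p) -3)) -1); E=∅; K=[subL(1)]⟩
9. ⟨C=(λp. ((λy. p) -3)); E=∅; K=[arg :: subL(1)]⟩
10. ⟨C=-1; E=∅; K=[fun :: subL(1)]⟩
11. ⟨C=((λy. p) -3); E={p↦-1}; K=[subL(1)]⟩
12. ⟨C=(λy. p); E={p↦-1}; K=[arg :: subL(1)]⟩
13. ⟨C=-3; E={p↦-1}; K=[fun :: subL(1)]⟩
14. ⟨C=p; E={y↦-3, p↦-1}; K=[subL(1)]⟩
→ final value 2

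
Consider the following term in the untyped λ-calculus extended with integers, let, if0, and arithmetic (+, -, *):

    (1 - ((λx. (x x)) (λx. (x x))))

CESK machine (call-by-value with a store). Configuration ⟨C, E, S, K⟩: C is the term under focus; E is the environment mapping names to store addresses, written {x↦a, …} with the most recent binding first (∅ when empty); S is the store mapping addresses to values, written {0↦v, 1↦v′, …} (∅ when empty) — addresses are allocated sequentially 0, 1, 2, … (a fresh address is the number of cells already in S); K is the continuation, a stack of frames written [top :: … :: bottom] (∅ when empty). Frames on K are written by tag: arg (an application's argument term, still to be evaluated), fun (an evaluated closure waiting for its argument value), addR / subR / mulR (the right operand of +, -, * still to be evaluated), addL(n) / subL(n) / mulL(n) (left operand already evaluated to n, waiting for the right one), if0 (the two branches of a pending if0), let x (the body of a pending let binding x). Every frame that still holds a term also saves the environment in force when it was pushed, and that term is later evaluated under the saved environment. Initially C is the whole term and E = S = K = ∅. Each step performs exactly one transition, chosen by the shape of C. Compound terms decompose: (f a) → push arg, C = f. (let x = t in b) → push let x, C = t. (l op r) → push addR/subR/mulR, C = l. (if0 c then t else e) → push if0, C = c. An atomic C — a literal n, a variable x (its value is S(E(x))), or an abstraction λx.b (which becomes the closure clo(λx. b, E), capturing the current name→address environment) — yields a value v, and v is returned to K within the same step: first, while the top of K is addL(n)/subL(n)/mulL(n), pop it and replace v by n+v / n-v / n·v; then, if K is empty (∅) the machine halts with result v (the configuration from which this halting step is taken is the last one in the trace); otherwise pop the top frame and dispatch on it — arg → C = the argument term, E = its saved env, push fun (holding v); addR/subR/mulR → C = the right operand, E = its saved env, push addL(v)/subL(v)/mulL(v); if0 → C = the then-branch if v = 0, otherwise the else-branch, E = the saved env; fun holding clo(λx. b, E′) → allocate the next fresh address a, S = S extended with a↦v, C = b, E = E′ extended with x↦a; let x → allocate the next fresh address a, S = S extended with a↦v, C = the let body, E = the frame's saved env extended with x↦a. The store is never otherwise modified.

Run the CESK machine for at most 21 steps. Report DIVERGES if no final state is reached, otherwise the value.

Answer: DIVERGES (no final state within 21 steps)

Machine steps:
t=0: [C=(1 - ((λx. (x x)) (λx. (x x)))) | E=∅ | S=∅ | K=∅]
t=1: [C=1 | E=∅ | S=∅ | K=[subR]]
t=2: [C=((λx. (x x)) (λx. (x x))) | E=∅ | S=∅ | K=[subL(1)]]
t=3: [C=(λx. (x x)) | E=∅ | S=∅ | K=[arg :: subL(1)]]
t=4: [C=(λx. (x x)) | E=∅ | S=∅ | K=[fun :: subL(1)]]
t=5: [C=(x x) | E={x↦0} | S={0↦clo(λx. (x x), ∅)} | K=[subL(1)]]
t=6: [C=x | E={x↦0} | S={0↦clo(λx. (x x), ∅)} | K=[arg :: subL(1)]]
t=7: [C=x | E={x↦0} | S={0↦clo(λx. (x x), ∅)} | K=[fun :: subL(1)]]
t=8: [C=(x x) | E={x↦1} | S={0↦clo(λx. (x x), ∅), 1↦clo(λx. (x x), ∅)} | K=[subL(1)]]
t=9: [C=x | E={x↦1} | S={0↦clo(λx. (x x), ∅), 1↦clo(λx. (x x), ∅)} | K=[arg :: subL(1)]]
t=10: [C=x | E={x↦1} | S={0↦clo(λx. (x x), ∅), 1↦clo(λx. (x x), ∅)} | K=[fun :: subL(1)]]
t=11: [C=(x x) | E={x↦2} | S={0↦clo(λx. (x x), ∅), 1↦clo(λx. (x x), ∅), 2↦clo(λx. (x x), ∅)} | K=[subL(1)]]
t=12: [C=x | E={x↦2} | S={0↦clo(λx. (x x), ∅), 1↦clo(λx. (x x), ∅), 2↦clo(λx. (x x), ∅)} | K=[arg :: subL(1)]]
t=13: [C=x | E={x↦2} | S={0↦clo(λx. (x x), ∅), 1↦clo(λx. (x x), ∅), 2↦clo(λx. (x x), ∅)} | K=[fun :: subL(1)]]
t=14: [C=(x x) | E={x↦3} | S={0↦clo(λx. (x x), ∅), 1↦clo(λx. (x x), ∅), 2↦clo(λx. (x x), ∅), 3↦clo(λx. (x x), ∅)} | K=[subL(1)]]
t=15: [C=x | E={x↦3} | S={0↦clo(λx. (x x), ∅), 1↦clo(λx. (x x), ∅), 2↦clo(λx. (x x), ∅), 3↦clo(λx. (x x), ∅)} | K=[arg :: subL(1)]]
t=16: [C=x | E={x↦3} | S={0↦clo(λx. (x x), ∅), 1↦clo(λx. (x x), ∅), 2↦clo(λx. (x x), ∅), 3↦clo(λx. (x x), ∅)} | K=[fun :: subL(1)]]
t=17: [C=(x x) | E={x↦4} | S={0↦clo(λx. (x x), ∅), 1↦clo(λx. (x x), ∅), 2↦clo(λx. (x x), ∅), 3↦clo(λx. (x x), ∅), 4↦clo(λx. (x x), ∅)} | K=[subL(1)]]
t=18: [C=x | E={x↦4} | S={0↦clo(λx. (x x), ∅), 1↦clo(λx. (x x), ∅), 2↦clo(λx. (x x), ∅), 3↦clo(λx. (x x), ∅), 4↦clo(λx. (x x), ∅)} | K=[arg :: subL(1)]]
t=19: [C=x | E={x↦4} | S={0↦clo(λx. (x x), ∅), 1↦clo(λx. (x x), ∅), 2↦clo(λx. (x x), ∅), 3↦clo(λx. (x x), ∅), 4↦clo(λx. (x x), ∅)} | K=[fun :: subL(1)]]
t=20: [C=(x x) | E={x↦5} | S={0↦clo(λx. (x x), ∅), 1↦clo(λx. (x x), ∅), 2↦clo(λx. (x x), ∅), 3↦clo(λx. (x x), ∅), 4↦clo(λx. (x x), ∅), 5↦clo(λx. (x x), ∅)} | K=[subL(1)]]
t=21: [C=x | E={x↦5} | S={0↦clo(λx. (x x), ∅), 1↦clo(λx. (x x), ∅), 2↦clo(λx. (x x), ∅), 3↦clo(λx. (x x), ∅), 4↦clo(λx. (x x), ∅), 5↦clo(λx. (x x), ∅)} | K=[arg :: subL(1)]]
→ 21 transitions taken and the configuration is still not final: no result within 21 steps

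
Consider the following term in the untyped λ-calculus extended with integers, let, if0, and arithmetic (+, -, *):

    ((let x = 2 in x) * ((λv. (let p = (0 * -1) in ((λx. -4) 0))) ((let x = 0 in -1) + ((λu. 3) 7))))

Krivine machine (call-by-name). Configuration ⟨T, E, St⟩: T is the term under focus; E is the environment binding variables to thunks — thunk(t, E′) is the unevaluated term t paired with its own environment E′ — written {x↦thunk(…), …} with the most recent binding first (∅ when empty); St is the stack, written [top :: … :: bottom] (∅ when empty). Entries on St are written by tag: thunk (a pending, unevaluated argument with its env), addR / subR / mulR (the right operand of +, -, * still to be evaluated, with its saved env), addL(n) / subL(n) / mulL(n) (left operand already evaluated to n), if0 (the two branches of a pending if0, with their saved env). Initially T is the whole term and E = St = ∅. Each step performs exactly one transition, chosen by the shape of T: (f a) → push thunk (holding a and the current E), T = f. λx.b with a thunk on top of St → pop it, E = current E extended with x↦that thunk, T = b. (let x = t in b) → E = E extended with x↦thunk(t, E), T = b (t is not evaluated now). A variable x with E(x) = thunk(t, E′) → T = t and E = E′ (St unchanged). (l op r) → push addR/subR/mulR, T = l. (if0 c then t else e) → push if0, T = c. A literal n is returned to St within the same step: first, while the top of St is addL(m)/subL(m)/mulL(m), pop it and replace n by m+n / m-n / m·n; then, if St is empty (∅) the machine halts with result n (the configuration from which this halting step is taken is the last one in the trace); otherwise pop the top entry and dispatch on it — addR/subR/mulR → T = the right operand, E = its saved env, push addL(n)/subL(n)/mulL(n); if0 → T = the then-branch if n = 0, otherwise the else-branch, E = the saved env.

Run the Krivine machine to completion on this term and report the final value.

Answer: -8

Machine steps:
0. ⟨T=((let x = 2 in x) * ((λv. (let p = (0 * -1) in ((λx. -4) 0))) ((let x = 0 in -1) + ((λu. 3) 7)))); E=∅; St=∅⟩
1. ⟨T=(let x = 2 in x); E=∅; St=[mulR]⟩
2. ⟨T=x; E={x↦thunk(2, ∅)}; St=[mulR]⟩
3. ⟨T=2; E=∅; St=[mulR]⟩
4. ⟨T=((λv. (let p = (0 * -1) in ((λx. -4) 0))) ((let x = 0 in -1) + ((λu. 3) 7))); E=∅; St=[mulL(2)]⟩
5. ⟨T=(λv. (let p = (0 * -1) in ((λx. -4) 0))); E=∅; St=[thunk :: mulL(2)]⟩
6. ⟨T=(let p = (0 * -1) in ((λx. -4) 0)); E={v↦thunk(((let x = 0 in -1) + ((λu. 3) 7)), ∅)}; St=[mulL(2)]⟩
7. ⟨T=((λx. -4) 0); E={p↦thunk((0 * -1), {v↦thunk(((let x = 0 in -1) + ((λu. 3) 7)), ∅)}), v↦thunk(((let x = 0 in -1) + ((λu. 3) 7)), ∅)}; St=[mulL(2)]⟩
8. ⟨T=(λx. -4); E={p↦thunk((0 * -1), {v↦thunk(((let x = 0 in -1) + ((λu. 3) 7)), ∅)}), v↦thunk(((let x = 0 in -1) + ((λu. 3) 7)), ∅)}; St=[thunk :: mulL(2)]⟩
9. ⟨T=-4; E={x↦thunk(0, {p↦thunk((0 * -1), {v↦thunk(((let x = 0 in -1) + ((λu. 3) 7)), ∅)}), v↦thunk(((let x = 0 in -1) + ((λu. 3) 7)), ∅)}), p↦thunk((0 * -1), {v↦thunk(((let x = 0 in -1) + ((λu. 3) 7)), ∅)}), v↦thunk(((let x = 0 in -1) + ((λu. 3) 7)), ∅)}; St=[mulL(2)]⟩
→ final value -8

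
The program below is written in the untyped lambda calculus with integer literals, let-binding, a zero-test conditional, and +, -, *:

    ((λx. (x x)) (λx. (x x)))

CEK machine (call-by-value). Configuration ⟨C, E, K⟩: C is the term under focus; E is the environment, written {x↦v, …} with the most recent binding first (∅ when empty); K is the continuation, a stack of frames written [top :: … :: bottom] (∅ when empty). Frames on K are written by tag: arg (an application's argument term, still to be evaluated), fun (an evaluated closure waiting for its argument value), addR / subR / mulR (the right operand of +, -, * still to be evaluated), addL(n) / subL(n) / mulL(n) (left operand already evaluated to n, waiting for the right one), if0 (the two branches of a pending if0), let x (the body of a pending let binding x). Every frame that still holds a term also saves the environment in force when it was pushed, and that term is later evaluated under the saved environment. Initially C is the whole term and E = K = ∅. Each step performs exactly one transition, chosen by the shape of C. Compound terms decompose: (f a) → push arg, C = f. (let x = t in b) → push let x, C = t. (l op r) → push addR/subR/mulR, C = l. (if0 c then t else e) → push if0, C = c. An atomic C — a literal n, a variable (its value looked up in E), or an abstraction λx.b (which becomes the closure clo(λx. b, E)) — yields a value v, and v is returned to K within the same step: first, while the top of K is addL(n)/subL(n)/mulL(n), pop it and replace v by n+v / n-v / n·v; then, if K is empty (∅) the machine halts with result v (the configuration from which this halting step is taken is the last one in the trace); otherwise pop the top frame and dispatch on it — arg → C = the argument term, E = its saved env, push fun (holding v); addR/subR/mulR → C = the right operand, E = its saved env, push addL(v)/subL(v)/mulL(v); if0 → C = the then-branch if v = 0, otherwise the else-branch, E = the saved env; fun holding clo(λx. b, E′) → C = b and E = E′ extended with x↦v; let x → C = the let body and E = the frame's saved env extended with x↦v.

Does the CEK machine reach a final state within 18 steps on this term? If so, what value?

Answer: DIVERGES (no final state within 18 steps)

Execution trace:
step 0: [C=((λx. (x x)) (λx. (x x))) | E=∅ | K=∅]
step 1: [C=(λx. (x x)) | E=∅ | K=[arg]]
step 2: [C=(λx. (x x)) | E=∅ | K=[fun]]
step 3: [C=(x x) | E={x↦clo(λx. (x x), ∅)} | K=∅]
step 4: [C=x | E={x↦clo(λx. (x x), ∅)} | K=[arg]]
step 5: [C=x | E={x↦clo(λx. (x x), ∅)} | K=[fun]]
… configuration repeats with period 3 (steps 3–5 recur indefinitely) …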